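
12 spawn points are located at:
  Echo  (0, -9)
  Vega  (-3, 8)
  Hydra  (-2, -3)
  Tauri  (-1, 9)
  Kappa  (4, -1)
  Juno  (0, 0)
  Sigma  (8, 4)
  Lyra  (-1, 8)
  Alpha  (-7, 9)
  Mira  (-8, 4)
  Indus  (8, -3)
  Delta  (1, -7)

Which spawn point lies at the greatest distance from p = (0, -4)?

Squared Euclidean distances:
d²(p, Echo) = 0 + 25 = 25
d²(p, Vega) = 9 + 144 = 153
d²(p, Hydra) = 4 + 1 = 5
d²(p, Tauri) = 1 + 169 = 170
d²(p, Kappa) = 16 + 9 = 25
d²(p, Juno) = 0 + 16 = 16
d²(p, Sigma) = 64 + 64 = 128
d²(p, Lyra) = 1 + 144 = 145
d²(p, Alpha) = 49 + 169 = 218
d²(p, Mira) = 64 + 64 = 128
d²(p, Indus) = 64 + 1 = 65
d²(p, Delta) = 1 + 9 = 10
The largest is to Alpha.

Alpha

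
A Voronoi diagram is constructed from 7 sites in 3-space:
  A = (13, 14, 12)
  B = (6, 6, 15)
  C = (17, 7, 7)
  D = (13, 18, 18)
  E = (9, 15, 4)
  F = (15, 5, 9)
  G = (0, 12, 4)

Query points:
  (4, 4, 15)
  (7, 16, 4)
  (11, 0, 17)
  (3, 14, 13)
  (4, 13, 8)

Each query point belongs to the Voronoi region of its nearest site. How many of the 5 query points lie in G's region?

1

(4, 4, 15) — d² to each: A:190, B:8, C:242, D:286, E:267, F:158, G:201 → nearest is B
(7, 16, 4) — d² to each: A:104, B:222, C:190, D:236, E:5, F:210, G:65 → nearest is E
(11, 0, 17) — d² to each: A:225, B:65, C:185, D:329, E:398, F:105, G:434 → nearest is B
(3, 14, 13) — d² to each: A:101, B:77, C:281, D:141, E:118, F:241, G:94 → nearest is B
(4, 13, 8) — d² to each: A:98, B:102, C:206, D:206, E:45, F:186, G:33 → nearest is G
1 of the 5 points has G as nearest.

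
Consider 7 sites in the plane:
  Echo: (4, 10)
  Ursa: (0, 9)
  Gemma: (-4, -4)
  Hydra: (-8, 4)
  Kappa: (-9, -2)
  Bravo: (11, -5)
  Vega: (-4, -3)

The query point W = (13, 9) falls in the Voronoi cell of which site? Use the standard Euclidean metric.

Echo

Since √ is increasing, it suffices to compare squared distances:
d²(W, Echo) = (13−4)² + (9−10)² = 81 + 1 = 82
d²(W, Ursa) = (13−0)² + (9−9)² = 169 + 0 = 169
d²(W, Gemma) = (13−(-4))² + (9−(-4))² = 289 + 169 = 458
d²(W, Hydra) = (13−(-8))² + (9−4)² = 441 + 25 = 466
d²(W, Kappa) = (13−(-9))² + (9−(-2))² = 484 + 121 = 605
d²(W, Bravo) = (13−11)² + (9−(-5))² = 4 + 196 = 200
d²(W, Vega) = (13−(-4))² + (9−(-3))² = 289 + 144 = 433
Echo is nearest.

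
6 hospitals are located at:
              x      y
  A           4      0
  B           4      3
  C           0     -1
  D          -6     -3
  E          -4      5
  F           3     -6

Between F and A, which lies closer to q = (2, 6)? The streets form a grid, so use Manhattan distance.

d(q,F) = |2−3| + |6−(-6)| = 1 + 12 = 13
d(q,A) = |2−4| + |6−0| = 2 + 6 = 8
13 > 8, so A is closer.

A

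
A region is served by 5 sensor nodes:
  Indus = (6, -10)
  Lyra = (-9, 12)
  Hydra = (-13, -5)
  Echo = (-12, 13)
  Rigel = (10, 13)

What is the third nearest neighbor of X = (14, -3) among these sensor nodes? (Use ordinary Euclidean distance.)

Squared Euclidean distances:
d²(X, Indus) = (14−6)² + (-3−(-10))² = 64 + 49 = 113
d²(X, Lyra) = (14−(-9))² + (-3−12)² = 529 + 225 = 754
d²(X, Hydra) = (14−(-13))² + (-3−(-5))² = 729 + 4 = 733
d²(X, Echo) = (14−(-12))² + (-3−13)² = 676 + 256 = 932
d²(X, Rigel) = (14−10)² + (-3−13)² = 16 + 256 = 272
Sorted ascending: Indus, Rigel, Hydra, Lyra, … — the third-nearest is Hydra.

Hydra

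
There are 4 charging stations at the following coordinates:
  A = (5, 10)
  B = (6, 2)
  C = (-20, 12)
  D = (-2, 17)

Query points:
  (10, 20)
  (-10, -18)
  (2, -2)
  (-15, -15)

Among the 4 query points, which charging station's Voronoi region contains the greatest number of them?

B

(10, 20) — d² to each: A:125, B:340, C:964, D:153 → nearest is A
(-10, -18) — d² to each: A:1009, B:656, C:1000, D:1289 → nearest is B
(2, -2) — d² to each: A:153, B:32, C:680, D:377 → nearest is B
(-15, -15) — d² to each: A:1025, B:730, C:754, D:1193 → nearest is B
Tally — A:1, B:3. B captures the most (3).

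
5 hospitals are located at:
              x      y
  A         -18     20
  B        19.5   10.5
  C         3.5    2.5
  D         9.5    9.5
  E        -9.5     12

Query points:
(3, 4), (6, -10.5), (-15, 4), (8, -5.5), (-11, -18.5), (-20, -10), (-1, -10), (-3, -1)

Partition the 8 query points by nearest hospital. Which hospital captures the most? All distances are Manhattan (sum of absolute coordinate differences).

(3, 4) — d to each: A:37, B:23, C:2, D:12, E:20.5 → nearest is C
(6, -10.5) — d to each: A:54.5, B:34.5, C:15.5, D:23.5, E:38 → nearest is C
(-15, 4) — d to each: A:19, B:41, C:20, D:30, E:13.5 → nearest is E
(8, -5.5) — d to each: A:51.5, B:27.5, C:12.5, D:16.5, E:35 → nearest is C
(-11, -18.5) — d to each: A:45.5, B:59.5, C:35.5, D:48.5, E:32 → nearest is E
(-20, -10) — d to each: A:32, B:60, C:36, D:49, E:32.5 → nearest is A
(-1, -10) — d to each: A:47, B:41, C:17, D:30, E:30.5 → nearest is C
(-3, -1) — d to each: A:36, B:34, C:10, D:23, E:19.5 → nearest is C
Tally — A:1, C:5, E:2. C captures the most (5).

C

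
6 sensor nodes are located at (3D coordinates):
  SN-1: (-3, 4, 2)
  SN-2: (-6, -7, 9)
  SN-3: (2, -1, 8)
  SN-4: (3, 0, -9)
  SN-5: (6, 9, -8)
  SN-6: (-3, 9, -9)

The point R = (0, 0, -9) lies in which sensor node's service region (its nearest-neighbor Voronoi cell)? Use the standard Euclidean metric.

SN-4

Since √ is increasing, it suffices to compare squared distances:
d²(R, SN-1) = 9 + 16 + 121 = 146
d²(R, SN-2) = 36 + 49 + 324 = 409
d²(R, SN-3) = 4 + 1 + 289 = 294
d²(R, SN-4) = 9 + 0 + 0 = 9
d²(R, SN-5) = 36 + 81 + 1 = 118
d²(R, SN-6) = 9 + 81 + 0 = 90
Minimum is at SN-4.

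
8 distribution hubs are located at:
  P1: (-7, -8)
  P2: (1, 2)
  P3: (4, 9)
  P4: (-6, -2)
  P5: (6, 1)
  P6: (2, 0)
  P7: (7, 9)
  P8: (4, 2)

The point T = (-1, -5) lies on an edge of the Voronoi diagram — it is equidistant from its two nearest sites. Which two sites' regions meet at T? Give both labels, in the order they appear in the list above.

Squared distances from T to each site:
|TP1|² = (-1−(-7))² + (-5−(-8))² = 36 + 9 = 45
|TP2|² = (-1−1)² + (-5−2)² = 4 + 49 = 53
|TP3|² = (-1−4)² + (-5−9)² = 25 + 196 = 221
|TP4|² = (-1−(-6))² + (-5−(-2))² = 25 + 9 = 34
|TP5|² = (-1−6)² + (-5−1)² = 49 + 36 = 85
|TP6|² = (-1−2)² + (-5−0)² = 9 + 25 = 34
|TP7|² = (-1−7)² + (-5−9)² = 64 + 196 = 260
|TP8|² = (-1−4)² + (-5−2)² = 25 + 49 = 74
T is equidistant from P4 and P6 (both at squared distance 34), and every other site is strictly farther — so T lies on the P4–P6 Voronoi edge.

P4 and P6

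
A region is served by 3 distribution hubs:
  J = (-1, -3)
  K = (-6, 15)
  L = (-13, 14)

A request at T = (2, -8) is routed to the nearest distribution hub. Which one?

Squared Euclidean distances:
|TJ|² = (2−(-1))² + (-8−(-3))² = 9 + 25 = 34
|TK|² = (2−(-6))² + (-8−15)² = 64 + 529 = 593
|TL|² = (2−(-13))² + (-8−14)² = 225 + 484 = 709
The smallest is to J, so T lies in the Voronoi region of J.

J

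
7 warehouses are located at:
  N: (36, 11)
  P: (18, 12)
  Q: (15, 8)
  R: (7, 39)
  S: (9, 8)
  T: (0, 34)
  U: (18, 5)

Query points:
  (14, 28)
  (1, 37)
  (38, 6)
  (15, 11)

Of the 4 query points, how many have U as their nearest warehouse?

0

(14, 28) — d² to each: N:773, P:272, Q:401, R:170, S:425, T:232, U:545 → nearest is R
(1, 37) — d² to each: N:1901, P:914, Q:1037, R:40, S:905, T:10, U:1313 → nearest is T
(38, 6) — d² to each: N:29, P:436, Q:533, R:2050, S:845, T:2228, U:401 → nearest is N
(15, 11) — d² to each: N:441, P:10, Q:9, R:848, S:45, T:754, U:45 → nearest is Q
0 of the 4 points have U as nearest.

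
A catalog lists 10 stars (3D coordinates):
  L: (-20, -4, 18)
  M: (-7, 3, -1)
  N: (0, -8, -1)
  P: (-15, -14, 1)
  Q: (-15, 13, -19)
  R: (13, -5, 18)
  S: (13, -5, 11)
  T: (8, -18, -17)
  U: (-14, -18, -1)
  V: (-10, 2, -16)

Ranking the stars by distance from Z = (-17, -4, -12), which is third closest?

Compare squared distances (the ordering matches that of the actual distances):
|ZL|² = (-17−(-20))² + (-4−(-4))² + (-12−18)² = 9 + 0 + 900 = 909
|ZM|² = (-17−(-7))² + (-4−3)² + (-12−(-1))² = 100 + 49 + 121 = 270
|ZN|² = (-17−0)² + (-4−(-8))² + (-12−(-1))² = 289 + 16 + 121 = 426
|ZP|² = (-17−(-15))² + (-4−(-14))² + (-12−1)² = 4 + 100 + 169 = 273
|ZQ|² = (-17−(-15))² + (-4−13)² + (-12−(-19))² = 4 + 289 + 49 = 342
|ZR|² = (-17−13)² + (-4−(-5))² + (-12−18)² = 900 + 1 + 900 = 1801
|ZS|² = (-17−13)² + (-4−(-5))² + (-12−11)² = 900 + 1 + 529 = 1430
|ZT|² = (-17−8)² + (-4−(-18))² + (-12−(-17))² = 625 + 196 + 25 = 846
|ZU|² = (-17−(-14))² + (-4−(-18))² + (-12−(-1))² = 9 + 196 + 121 = 326
|ZV|² = (-17−(-10))² + (-4−2)² + (-12−(-16))² = 49 + 36 + 16 = 101
Sorted ascending: V, M, P, U, … — the third-nearest is P.

P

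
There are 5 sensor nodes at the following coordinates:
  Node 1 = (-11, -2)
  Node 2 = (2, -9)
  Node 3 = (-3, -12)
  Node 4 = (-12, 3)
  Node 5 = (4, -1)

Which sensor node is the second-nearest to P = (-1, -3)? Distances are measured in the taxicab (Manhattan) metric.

d(P, Node 1) = |-1−(-11)| + |-3−(-2)| = 10 + 1 = 11
d(P, Node 2) = |-1−2| + |-3−(-9)| = 3 + 6 = 9
d(P, Node 3) = |-1−(-3)| + |-3−(-12)| = 2 + 9 = 11
d(P, Node 4) = |-1−(-12)| + |-3−3| = 11 + 6 = 17
d(P, Node 5) = |-1−4| + |-3−(-1)| = 5 + 2 = 7
Sorted ascending: Node 5, Node 2, Node 1, … — the second-nearest is Node 2.

Node 2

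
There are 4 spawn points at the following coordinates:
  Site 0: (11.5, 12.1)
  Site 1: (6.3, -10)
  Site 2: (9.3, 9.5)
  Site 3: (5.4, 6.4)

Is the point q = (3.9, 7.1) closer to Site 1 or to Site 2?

Compare squared distances:
d²(q, Site 1) = (3.9−6.3)² + (7.1−(-10))² = 5.76 + 292.41 = 298.17
d²(q, Site 2) = (3.9−9.3)² + (7.1−9.5)² = 29.16 + 5.76 = 34.92
298.17 > 34.92, so Site 2 is closer.

Site 2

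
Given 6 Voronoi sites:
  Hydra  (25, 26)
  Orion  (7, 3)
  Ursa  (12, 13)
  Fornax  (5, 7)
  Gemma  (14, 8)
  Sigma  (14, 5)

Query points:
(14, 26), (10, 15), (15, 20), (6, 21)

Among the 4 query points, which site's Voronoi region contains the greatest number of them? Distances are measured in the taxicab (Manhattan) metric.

(14, 26) — d to each: Hydra:11, Orion:30, Ursa:15, Fornax:28, Gemma:18, Sigma:21 → nearest is Hydra
(10, 15) — d to each: Hydra:26, Orion:15, Ursa:4, Fornax:13, Gemma:11, Sigma:14 → nearest is Ursa
(15, 20) — d to each: Hydra:16, Orion:25, Ursa:10, Fornax:23, Gemma:13, Sigma:16 → nearest is Ursa
(6, 21) — d to each: Hydra:24, Orion:19, Ursa:14, Fornax:15, Gemma:21, Sigma:24 → nearest is Ursa
Tally — Hydra:1, Ursa:3. Ursa captures the most (3).

Ursa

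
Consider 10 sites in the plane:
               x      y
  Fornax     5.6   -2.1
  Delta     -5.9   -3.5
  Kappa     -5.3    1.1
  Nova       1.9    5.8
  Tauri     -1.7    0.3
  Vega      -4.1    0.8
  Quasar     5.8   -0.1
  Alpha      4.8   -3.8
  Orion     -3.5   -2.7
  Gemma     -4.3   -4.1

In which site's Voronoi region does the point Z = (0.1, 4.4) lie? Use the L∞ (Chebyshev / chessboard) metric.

d(Z, Fornax) = max(5.5, 6.5) = 6.5
d(Z, Delta) = max(6, 7.9) = 7.9
d(Z, Kappa) = max(5.4, 3.3) = 5.4
d(Z, Nova) = max(1.8, 1.4) = 1.8
d(Z, Tauri) = max(1.8, 4.1) = 4.1
d(Z, Vega) = max(4.2, 3.6) = 4.2
d(Z, Quasar) = max(5.7, 4.5) = 5.7
d(Z, Alpha) = max(4.7, 8.2) = 8.2
d(Z, Orion) = max(3.6, 7.1) = 7.1
d(Z, Gemma) = max(4.4, 8.5) = 8.5
The smallest is to Nova, so Z lies in the Voronoi region of Nova.

Nova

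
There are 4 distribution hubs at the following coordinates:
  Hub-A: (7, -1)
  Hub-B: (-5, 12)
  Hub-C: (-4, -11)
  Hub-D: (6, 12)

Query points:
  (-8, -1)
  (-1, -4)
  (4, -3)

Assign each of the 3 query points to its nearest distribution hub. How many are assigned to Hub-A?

1

(-8, -1) — d² to each: Hub-A:225, Hub-B:178, Hub-C:116, Hub-D:365 → nearest is Hub-C
(-1, -4) — d² to each: Hub-A:73, Hub-B:272, Hub-C:58, Hub-D:305 → nearest is Hub-C
(4, -3) — d² to each: Hub-A:13, Hub-B:306, Hub-C:128, Hub-D:229 → nearest is Hub-A
1 of the 3 points has Hub-A as nearest.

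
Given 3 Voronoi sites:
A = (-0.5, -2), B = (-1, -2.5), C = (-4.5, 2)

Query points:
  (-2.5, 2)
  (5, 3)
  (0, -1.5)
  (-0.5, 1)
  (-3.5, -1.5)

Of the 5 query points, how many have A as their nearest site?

(-2.5, 2) — d² to each: A:20, B:22.5, C:4 → nearest is C
(5, 3) — d² to each: A:55.25, B:66.25, C:91.25 → nearest is A
(0, -1.5) — d² to each: A:0.5, B:2, C:32.5 → nearest is A
(-0.5, 1) — d² to each: A:9, B:12.5, C:17 → nearest is A
(-3.5, -1.5) — d² to each: A:9.25, B:7.25, C:13.25 → nearest is B
3 of the 5 points have A as nearest.

3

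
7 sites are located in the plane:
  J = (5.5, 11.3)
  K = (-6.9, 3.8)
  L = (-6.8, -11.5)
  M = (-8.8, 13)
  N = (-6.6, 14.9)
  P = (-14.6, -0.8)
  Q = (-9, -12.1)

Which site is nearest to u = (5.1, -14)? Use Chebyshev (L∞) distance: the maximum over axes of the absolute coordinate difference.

L

d(u,J) = max(0.4, 25.3) = 25.3
d(u,K) = max(12, 17.8) = 17.8
d(u,L) = max(11.9, 2.5) = 11.9
d(u,M) = max(13.9, 27) = 27
d(u,N) = max(11.7, 28.9) = 28.9
d(u,P) = max(19.7, 13.2) = 19.7
d(u,Q) = max(14.1, 1.9) = 14.1
L is nearest.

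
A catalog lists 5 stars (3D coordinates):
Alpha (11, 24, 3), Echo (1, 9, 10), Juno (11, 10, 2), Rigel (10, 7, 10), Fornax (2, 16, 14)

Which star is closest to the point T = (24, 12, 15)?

Squared Euclidean distances:
d²(T, Alpha) = 169 + 144 + 144 = 457
d²(T, Echo) = 529 + 9 + 25 = 563
d²(T, Juno) = 169 + 4 + 169 = 342
d²(T, Rigel) = 196 + 25 + 25 = 246
d²(T, Fornax) = 484 + 16 + 1 = 501
Rigel is nearest.

Rigel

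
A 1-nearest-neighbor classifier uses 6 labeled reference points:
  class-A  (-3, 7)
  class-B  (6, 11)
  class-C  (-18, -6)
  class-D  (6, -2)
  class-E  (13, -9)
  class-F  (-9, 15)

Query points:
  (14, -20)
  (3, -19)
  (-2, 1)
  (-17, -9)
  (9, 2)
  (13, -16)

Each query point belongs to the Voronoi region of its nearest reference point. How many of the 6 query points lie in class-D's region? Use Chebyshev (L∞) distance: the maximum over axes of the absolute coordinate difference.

(14, -20) — d to each: class-A:27, class-B:31, class-C:32, class-D:18, class-E:11, class-F:35 → nearest is class-E
(3, -19) — d to each: class-A:26, class-B:30, class-C:21, class-D:17, class-E:10, class-F:34 → nearest is class-E
(-2, 1) — d to each: class-A:6, class-B:10, class-C:16, class-D:8, class-E:15, class-F:14 → nearest is class-A
(-17, -9) — d to each: class-A:16, class-B:23, class-C:3, class-D:23, class-E:30, class-F:24 → nearest is class-C
(9, 2) — d to each: class-A:12, class-B:9, class-C:27, class-D:4, class-E:11, class-F:18 → nearest is class-D
(13, -16) — d to each: class-A:23, class-B:27, class-C:31, class-D:14, class-E:7, class-F:31 → nearest is class-E
1 of the 6 points has class-D as nearest.

1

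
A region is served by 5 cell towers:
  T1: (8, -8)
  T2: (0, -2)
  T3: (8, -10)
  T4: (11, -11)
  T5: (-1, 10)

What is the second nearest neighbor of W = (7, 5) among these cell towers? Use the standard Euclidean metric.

Compare squared distances (the ordering matches that of the actual distances):
|WT1|² = (7−8)² + (5−(-8))² = 1 + 169 = 170
|WT2|² = (7−0)² + (5−(-2))² = 49 + 49 = 98
|WT3|² = (7−8)² + (5−(-10))² = 1 + 225 = 226
|WT4|² = (7−11)² + (5−(-11))² = 16 + 256 = 272
|WT5|² = (7−(-1))² + (5−10)² = 64 + 25 = 89
Sorted ascending: T5, T2, T1, … — the second-nearest is T2.

T2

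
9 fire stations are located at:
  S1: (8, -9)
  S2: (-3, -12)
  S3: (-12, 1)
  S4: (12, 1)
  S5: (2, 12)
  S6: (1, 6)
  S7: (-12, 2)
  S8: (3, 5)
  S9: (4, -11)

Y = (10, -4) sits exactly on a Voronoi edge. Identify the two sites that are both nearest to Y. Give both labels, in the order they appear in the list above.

Squared distances from Y to each site:
|YS1|² = (10−8)² + (-4−(-9))² = 4 + 25 = 29
|YS2|² = (10−(-3))² + (-4−(-12))² = 169 + 64 = 233
|YS3|² = (10−(-12))² + (-4−1)² = 484 + 25 = 509
|YS4|² = (10−12)² + (-4−1)² = 4 + 25 = 29
|YS5|² = (10−2)² + (-4−12)² = 64 + 256 = 320
|YS6|² = (10−1)² + (-4−6)² = 81 + 100 = 181
|YS7|² = (10−(-12))² + (-4−2)² = 484 + 36 = 520
|YS8|² = (10−3)² + (-4−5)² = 49 + 81 = 130
|YS9|² = (10−4)² + (-4−(-11))² = 36 + 49 = 85
Y is equidistant from S1 and S4 (both at squared distance 29), and every other site is strictly farther — so Y lies on the S1–S4 Voronoi edge.

S1 and S4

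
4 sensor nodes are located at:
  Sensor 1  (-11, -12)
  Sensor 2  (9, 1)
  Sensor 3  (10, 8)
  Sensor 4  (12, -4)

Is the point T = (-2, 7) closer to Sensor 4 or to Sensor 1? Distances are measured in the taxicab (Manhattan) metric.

Sensor 4

d(T, Sensor 4) = |-2−12| + |7−(-4)| = 14 + 11 = 25
d(T, Sensor 1) = |-2−(-11)| + |7−(-12)| = 9 + 19 = 28
25 < 28, so Sensor 4 is closer.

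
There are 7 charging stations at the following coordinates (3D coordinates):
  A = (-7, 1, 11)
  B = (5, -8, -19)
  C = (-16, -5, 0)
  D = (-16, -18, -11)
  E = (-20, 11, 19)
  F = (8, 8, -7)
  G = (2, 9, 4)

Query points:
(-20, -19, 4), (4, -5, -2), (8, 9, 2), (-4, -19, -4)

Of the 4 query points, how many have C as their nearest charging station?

(-20, -19, 4) — d² to each: A:618, B:1275, C:228, D:242, E:1125, F:1634, G:1268 → nearest is C
(4, -5, -2) — d² to each: A:326, B:299, C:404, D:650, E:1273, F:210, G:236 → nearest is F
(8, 9, 2) — d² to each: A:370, B:739, C:776, D:1474, E:1077, F:82, G:40 → nearest is G
(-4, -19, -4) — d² to each: A:634, B:427, C:356, D:194, E:1685, F:882, G:884 → nearest is D
1 of the 4 points has C as nearest.

1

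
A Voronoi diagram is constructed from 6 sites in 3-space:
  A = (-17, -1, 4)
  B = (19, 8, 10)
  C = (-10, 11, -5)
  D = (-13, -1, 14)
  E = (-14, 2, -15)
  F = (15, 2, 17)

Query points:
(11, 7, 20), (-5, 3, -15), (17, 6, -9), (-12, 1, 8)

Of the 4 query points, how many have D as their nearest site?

(11, 7, 20) — d² to each: A:1104, B:165, C:1082, D:676, E:1875, F:50 → nearest is F
(-5, 3, -15) — d² to each: A:521, B:1226, C:189, D:921, E:82, F:1425 → nearest is E
(17, 6, -9) — d² to each: A:1374, B:369, C:770, D:1478, E:1013, F:696 → nearest is B
(-12, 1, 8) — d² to each: A:45, B:1014, C:273, D:41, E:534, F:811 → nearest is D
1 of the 4 points has D as nearest.

1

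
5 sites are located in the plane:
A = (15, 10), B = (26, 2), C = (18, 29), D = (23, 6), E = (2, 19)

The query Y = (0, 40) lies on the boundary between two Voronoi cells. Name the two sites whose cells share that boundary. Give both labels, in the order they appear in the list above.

Squared distances from Y to each site:
|YA|² = 225 + 900 = 1125
|YB|² = 676 + 1444 = 2120
|YC|² = 324 + 121 = 445
|YD|² = 529 + 1156 = 1685
|YE|² = 4 + 441 = 445
Y is equidistant from C and E (both at squared distance 445), and every other site is strictly farther — so Y lies on the C–E Voronoi edge.

C and E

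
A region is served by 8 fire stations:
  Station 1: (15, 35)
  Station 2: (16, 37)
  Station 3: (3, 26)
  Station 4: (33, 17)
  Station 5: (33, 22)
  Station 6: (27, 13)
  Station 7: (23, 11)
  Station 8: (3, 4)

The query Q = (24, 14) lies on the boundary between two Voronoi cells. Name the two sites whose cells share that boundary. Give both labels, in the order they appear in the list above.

Station 6 and Station 7

Squared distances from Q to each site:
d²(Q, Station 1) = 81 + 441 = 522
d²(Q, Station 2) = 64 + 529 = 593
d²(Q, Station 3) = 441 + 144 = 585
d²(Q, Station 4) = 81 + 9 = 90
d²(Q, Station 5) = 81 + 64 = 145
d²(Q, Station 6) = 9 + 1 = 10
d²(Q, Station 7) = 1 + 9 = 10
d²(Q, Station 8) = 441 + 100 = 541
Q is equidistant from Station 6 and Station 7 (both at squared distance 10), and every other site is strictly farther — so Q lies on the Station 6–Station 7 Voronoi edge.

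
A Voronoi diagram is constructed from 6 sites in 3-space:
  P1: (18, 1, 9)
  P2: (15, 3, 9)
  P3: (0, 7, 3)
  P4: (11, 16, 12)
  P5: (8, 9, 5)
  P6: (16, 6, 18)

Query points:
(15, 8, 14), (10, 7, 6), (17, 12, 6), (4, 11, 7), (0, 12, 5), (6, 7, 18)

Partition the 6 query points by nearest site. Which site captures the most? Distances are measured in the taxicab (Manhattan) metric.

P5

(15, 8, 14) — d to each: P1:15, P2:10, P3:27, P4:14, P5:17, P6:7 → nearest is P6
(10, 7, 6) — d to each: P1:17, P2:12, P3:13, P4:16, P5:5, P6:19 → nearest is P5
(17, 12, 6) — d to each: P1:15, P2:14, P3:25, P4:16, P5:13, P6:19 → nearest is P5
(4, 11, 7) — d to each: P1:26, P2:21, P3:12, P4:17, P5:8, P6:28 → nearest is P5
(0, 12, 5) — d to each: P1:33, P2:28, P3:7, P4:22, P5:11, P6:35 → nearest is P3
(6, 7, 18) — d to each: P1:27, P2:22, P3:21, P4:20, P5:17, P6:11 → nearest is P6
Tally — P3:1, P5:3, P6:2. P5 captures the most (3).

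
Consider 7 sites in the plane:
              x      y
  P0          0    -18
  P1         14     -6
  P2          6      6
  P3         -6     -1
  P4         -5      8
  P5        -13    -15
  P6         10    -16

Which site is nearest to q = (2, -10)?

P0

Squared Euclidean distances:
|qP0|² = (2−0)² + (-10−(-18))² = 4 + 64 = 68
|qP1|² = (2−14)² + (-10−(-6))² = 144 + 16 = 160
|qP2|² = (2−6)² + (-10−6)² = 16 + 256 = 272
|qP3|² = (2−(-6))² + (-10−(-1))² = 64 + 81 = 145
|qP4|² = (2−(-5))² + (-10−8)² = 49 + 324 = 373
|qP5|² = (2−(-13))² + (-10−(-15))² = 225 + 25 = 250
|qP6|² = (2−10)² + (-10−(-16))² = 64 + 36 = 100
The smallest is to P0, so q lies in the Voronoi region of P0.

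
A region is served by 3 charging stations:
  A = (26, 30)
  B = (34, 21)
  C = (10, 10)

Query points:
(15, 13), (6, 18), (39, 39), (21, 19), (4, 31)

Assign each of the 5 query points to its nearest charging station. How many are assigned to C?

3

(15, 13) — d² to each: A:410, B:425, C:34 → nearest is C
(6, 18) — d² to each: A:544, B:793, C:80 → nearest is C
(39, 39) — d² to each: A:250, B:349, C:1682 → nearest is A
(21, 19) — d² to each: A:146, B:173, C:202 → nearest is A
(4, 31) — d² to each: A:485, B:1000, C:477 → nearest is C
3 of the 5 points have C as nearest.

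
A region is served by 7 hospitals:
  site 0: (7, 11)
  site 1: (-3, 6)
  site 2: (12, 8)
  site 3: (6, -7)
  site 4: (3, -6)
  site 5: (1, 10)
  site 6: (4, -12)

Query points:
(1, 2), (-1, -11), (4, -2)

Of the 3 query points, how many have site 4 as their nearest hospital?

1

(1, 2) — d² to each: site 0:117, site 1:32, site 2:157, site 3:106, site 4:68, site 5:64, site 6:205 → nearest is site 1
(-1, -11) — d² to each: site 0:548, site 1:293, site 2:530, site 3:65, site 4:41, site 5:445, site 6:26 → nearest is site 6
(4, -2) — d² to each: site 0:178, site 1:113, site 2:164, site 3:29, site 4:17, site 5:153, site 6:100 → nearest is site 4
1 of the 3 points has site 4 as nearest.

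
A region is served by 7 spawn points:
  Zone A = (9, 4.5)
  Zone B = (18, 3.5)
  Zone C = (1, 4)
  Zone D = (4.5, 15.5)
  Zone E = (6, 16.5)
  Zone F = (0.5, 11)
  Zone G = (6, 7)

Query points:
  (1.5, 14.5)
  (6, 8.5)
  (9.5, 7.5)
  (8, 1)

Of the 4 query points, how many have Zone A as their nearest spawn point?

(1.5, 14.5) — d² to each: Zone A:156.25, Zone B:393.25, Zone C:110.5, Zone D:10, Zone E:24.25, Zone F:13.25, Zone G:76.5 → nearest is Zone D
(6, 8.5) — d² to each: Zone A:25, Zone B:169, Zone C:45.25, Zone D:51.25, Zone E:64, Zone F:36.5, Zone G:2.25 → nearest is Zone G
(9.5, 7.5) — d² to each: Zone A:9.25, Zone B:88.25, Zone C:84.5, Zone D:89, Zone E:93.25, Zone F:93.25, Zone G:12.5 → nearest is Zone A
(8, 1) — d² to each: Zone A:13.25, Zone B:106.25, Zone C:58, Zone D:222.5, Zone E:244.25, Zone F:156.25, Zone G:40 → nearest is Zone A
2 of the 4 points have Zone A as nearest.

2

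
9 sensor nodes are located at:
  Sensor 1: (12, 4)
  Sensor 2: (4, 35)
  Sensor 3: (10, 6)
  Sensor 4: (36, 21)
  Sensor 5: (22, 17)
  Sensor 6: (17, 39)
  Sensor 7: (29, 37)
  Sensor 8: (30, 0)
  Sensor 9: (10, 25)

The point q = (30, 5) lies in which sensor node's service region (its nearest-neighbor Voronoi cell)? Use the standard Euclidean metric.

Sensor 8

Since √ is increasing, it suffices to compare squared distances:
d²(q, Sensor 1) = 324 + 1 = 325
d²(q, Sensor 2) = 676 + 900 = 1576
d²(q, Sensor 3) = 400 + 1 = 401
d²(q, Sensor 4) = 36 + 256 = 292
d²(q, Sensor 5) = 64 + 144 = 208
d²(q, Sensor 6) = 169 + 1156 = 1325
d²(q, Sensor 7) = 1 + 1024 = 1025
d²(q, Sensor 8) = 0 + 25 = 25
d²(q, Sensor 9) = 400 + 400 = 800
Minimum is at Sensor 8.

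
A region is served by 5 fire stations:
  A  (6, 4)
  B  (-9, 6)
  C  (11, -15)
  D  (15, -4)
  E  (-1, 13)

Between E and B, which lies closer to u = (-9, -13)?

B

Compare squared distances:
|uE|² = (-9−(-1))² + (-13−13)² = 64 + 676 = 740
|uB|² = (-9−(-9))² + (-13−6)² = 0 + 361 = 361
740 > 361, so B is closer.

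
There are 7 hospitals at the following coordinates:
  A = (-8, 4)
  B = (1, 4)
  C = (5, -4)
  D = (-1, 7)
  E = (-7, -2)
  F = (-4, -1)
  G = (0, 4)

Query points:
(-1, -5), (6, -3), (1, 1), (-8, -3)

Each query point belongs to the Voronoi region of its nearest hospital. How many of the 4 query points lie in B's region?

1

(-1, -5) — d² to each: A:130, B:85, C:37, D:144, E:45, F:25, G:82 → nearest is F
(6, -3) — d² to each: A:245, B:74, C:2, D:149, E:170, F:104, G:85 → nearest is C
(1, 1) — d² to each: A:90, B:9, C:41, D:40, E:73, F:29, G:10 → nearest is B
(-8, -3) — d² to each: A:49, B:130, C:170, D:149, E:2, F:20, G:113 → nearest is E
1 of the 4 points has B as nearest.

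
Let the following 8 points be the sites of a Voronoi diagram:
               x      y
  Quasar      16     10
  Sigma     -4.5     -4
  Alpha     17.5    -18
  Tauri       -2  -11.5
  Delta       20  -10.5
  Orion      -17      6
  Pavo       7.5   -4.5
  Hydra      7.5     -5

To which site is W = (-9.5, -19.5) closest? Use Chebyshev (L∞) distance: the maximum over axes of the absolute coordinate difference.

Tauri

d(W, Quasar) = max(25.5, 29.5) = 29.5
d(W, Sigma) = max(5, 15.5) = 15.5
d(W, Alpha) = max(27, 1.5) = 27
d(W, Tauri) = max(7.5, 8) = 8
d(W, Delta) = max(29.5, 9) = 29.5
d(W, Orion) = max(7.5, 25.5) = 25.5
d(W, Pavo) = max(17, 15) = 17
d(W, Hydra) = max(17, 14.5) = 17
Tauri is nearest.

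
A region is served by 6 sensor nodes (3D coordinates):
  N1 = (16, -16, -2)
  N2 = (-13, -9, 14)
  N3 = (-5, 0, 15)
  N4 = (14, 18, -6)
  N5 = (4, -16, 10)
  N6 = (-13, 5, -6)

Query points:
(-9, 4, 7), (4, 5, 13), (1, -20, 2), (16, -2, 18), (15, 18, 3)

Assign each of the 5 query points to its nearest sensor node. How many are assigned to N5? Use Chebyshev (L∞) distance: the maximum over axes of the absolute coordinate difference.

2

(-9, 4, 7) — d to each: N1:25, N2:13, N3:8, N4:23, N5:20, N6:13 → nearest is N3
(4, 5, 13) — d to each: N1:21, N2:17, N3:9, N4:19, N5:21, N6:19 → nearest is N3
(1, -20, 2) — d to each: N1:15, N2:14, N3:20, N4:38, N5:8, N6:25 → nearest is N5
(16, -2, 18) — d to each: N1:20, N2:29, N3:21, N4:24, N5:14, N6:29 → nearest is N5
(15, 18, 3) — d to each: N1:34, N2:28, N3:20, N4:9, N5:34, N6:28 → nearest is N4
2 of the 5 points have N5 as nearest.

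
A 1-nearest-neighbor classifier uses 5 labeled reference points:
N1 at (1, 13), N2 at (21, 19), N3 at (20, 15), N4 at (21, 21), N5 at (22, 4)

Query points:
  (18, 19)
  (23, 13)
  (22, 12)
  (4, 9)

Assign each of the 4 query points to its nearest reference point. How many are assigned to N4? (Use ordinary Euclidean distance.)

0

(18, 19) — d² to each: N1:325, N2:9, N3:20, N4:13, N5:241 → nearest is N2
(23, 13) — d² to each: N1:484, N2:40, N3:13, N4:68, N5:82 → nearest is N3
(22, 12) — d² to each: N1:442, N2:50, N3:13, N4:82, N5:64 → nearest is N3
(4, 9) — d² to each: N1:25, N2:389, N3:292, N4:433, N5:349 → nearest is N1
0 of the 4 points have N4 as nearest.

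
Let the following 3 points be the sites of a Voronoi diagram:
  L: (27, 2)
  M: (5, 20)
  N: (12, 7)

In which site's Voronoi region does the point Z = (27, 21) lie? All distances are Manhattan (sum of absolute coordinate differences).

L

d(Z,L) = |27−27| + |21−2| = 0 + 19 = 19
d(Z,M) = |27−5| + |21−20| = 22 + 1 = 23
d(Z,N) = |27−12| + |21−7| = 15 + 14 = 29
The smallest is to L, so Z lies in the Voronoi region of L.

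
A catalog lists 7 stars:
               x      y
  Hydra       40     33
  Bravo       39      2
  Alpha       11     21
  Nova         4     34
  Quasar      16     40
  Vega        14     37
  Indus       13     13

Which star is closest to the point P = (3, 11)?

Squared Euclidean distances:
d²(P, Hydra) = (3−40)² + (11−33)² = 1369 + 484 = 1853
d²(P, Bravo) = (3−39)² + (11−2)² = 1296 + 81 = 1377
d²(P, Alpha) = (3−11)² + (11−21)² = 64 + 100 = 164
d²(P, Nova) = (3−4)² + (11−34)² = 1 + 529 = 530
d²(P, Quasar) = (3−16)² + (11−40)² = 169 + 841 = 1010
d²(P, Vega) = (3−14)² + (11−37)² = 121 + 676 = 797
d²(P, Indus) = (3−13)² + (11−13)² = 100 + 4 = 104
Indus is nearest.

Indus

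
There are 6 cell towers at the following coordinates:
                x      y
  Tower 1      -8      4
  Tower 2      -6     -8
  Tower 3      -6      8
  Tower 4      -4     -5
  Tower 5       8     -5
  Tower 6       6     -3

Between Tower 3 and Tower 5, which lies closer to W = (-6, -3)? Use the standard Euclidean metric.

Compare squared distances:
d²(W, Tower 3) = (-6−(-6))² + (-3−8)² = 0 + 121 = 121
d²(W, Tower 5) = (-6−8)² + (-3−(-5))² = 196 + 4 = 200
121 < 200, so Tower 3 is closer.

Tower 3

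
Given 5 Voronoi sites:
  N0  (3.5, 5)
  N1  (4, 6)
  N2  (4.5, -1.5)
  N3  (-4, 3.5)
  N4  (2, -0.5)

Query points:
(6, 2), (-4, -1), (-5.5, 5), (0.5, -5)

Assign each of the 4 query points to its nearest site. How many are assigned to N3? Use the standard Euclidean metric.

(6, 2) — d² to each: N0:15.25, N1:20, N2:14.5, N3:102.25, N4:22.25 → nearest is N2
(-4, -1) — d² to each: N0:92.25, N1:113, N2:72.5, N3:20.25, N4:36.25 → nearest is N3
(-5.5, 5) — d² to each: N0:81, N1:91.25, N2:142.25, N3:4.5, N4:86.5 → nearest is N3
(0.5, -5) — d² to each: N0:109, N1:133.25, N2:28.25, N3:92.5, N4:22.5 → nearest is N4
2 of the 4 points have N3 as nearest.

2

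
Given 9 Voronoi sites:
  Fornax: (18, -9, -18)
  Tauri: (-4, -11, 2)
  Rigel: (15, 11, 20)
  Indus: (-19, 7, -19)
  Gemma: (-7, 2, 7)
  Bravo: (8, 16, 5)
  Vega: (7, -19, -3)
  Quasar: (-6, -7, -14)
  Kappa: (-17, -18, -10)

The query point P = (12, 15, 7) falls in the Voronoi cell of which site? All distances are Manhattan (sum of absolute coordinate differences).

d(P, Fornax) = 6 + 24 + 25 = 55
d(P, Tauri) = 16 + 26 + 5 = 47
d(P, Rigel) = 3 + 4 + 13 = 20
d(P, Indus) = 31 + 8 + 26 = 65
d(P, Gemma) = 19 + 13 + 0 = 32
d(P, Bravo) = 4 + 1 + 2 = 7
d(P, Vega) = 5 + 34 + 10 = 49
d(P, Quasar) = 18 + 22 + 21 = 61
d(P, Kappa) = 29 + 33 + 17 = 79
Bravo is nearest.

Bravo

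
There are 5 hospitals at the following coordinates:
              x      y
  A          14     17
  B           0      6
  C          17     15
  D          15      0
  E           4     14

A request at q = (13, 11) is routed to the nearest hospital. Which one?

Squared Euclidean distances:
|qA|² = (13−14)² + (11−17)² = 1 + 36 = 37
|qB|² = (13−0)² + (11−6)² = 169 + 25 = 194
|qC|² = (13−17)² + (11−15)² = 16 + 16 = 32
|qD|² = (13−15)² + (11−0)² = 4 + 121 = 125
|qE|² = (13−4)² + (11−14)² = 81 + 9 = 90
The smallest is to C, so q lies in the Voronoi region of C.

C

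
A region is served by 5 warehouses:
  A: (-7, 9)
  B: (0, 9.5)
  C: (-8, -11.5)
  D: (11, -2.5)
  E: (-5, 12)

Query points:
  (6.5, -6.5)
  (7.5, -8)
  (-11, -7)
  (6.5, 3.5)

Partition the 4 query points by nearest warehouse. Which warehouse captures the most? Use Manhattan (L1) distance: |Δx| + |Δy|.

(6.5, -6.5) — d to each: A:29, B:22.5, C:19.5, D:8.5, E:30 → nearest is D
(7.5, -8) — d to each: A:31.5, B:25, C:19, D:9, E:32.5 → nearest is D
(-11, -7) — d to each: A:20, B:27.5, C:7.5, D:26.5, E:25 → nearest is C
(6.5, 3.5) — d to each: A:19, B:12.5, C:29.5, D:10.5, E:20 → nearest is D
Tally — C:1, D:3. D captures the most (3).

D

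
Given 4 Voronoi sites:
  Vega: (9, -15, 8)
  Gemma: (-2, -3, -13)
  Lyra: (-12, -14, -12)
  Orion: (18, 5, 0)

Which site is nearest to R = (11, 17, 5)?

Orion

Squared Euclidean distances:
d²(R, Vega) = (11−9)² + (17−(-15))² + (5−8)² = 4 + 1024 + 9 = 1037
d²(R, Gemma) = (11−(-2))² + (17−(-3))² + (5−(-13))² = 169 + 400 + 324 = 893
d²(R, Lyra) = (11−(-12))² + (17−(-14))² + (5−(-12))² = 529 + 961 + 289 = 1779
d²(R, Orion) = (11−18)² + (17−5)² + (5−0)² = 49 + 144 + 25 = 218
Minimum is at Orion.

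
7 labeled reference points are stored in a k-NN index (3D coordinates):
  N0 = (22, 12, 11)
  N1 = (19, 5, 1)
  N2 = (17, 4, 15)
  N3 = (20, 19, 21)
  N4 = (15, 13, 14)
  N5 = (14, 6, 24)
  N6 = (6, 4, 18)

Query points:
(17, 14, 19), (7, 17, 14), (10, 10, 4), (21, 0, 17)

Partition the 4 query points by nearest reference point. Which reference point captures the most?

N4

(17, 14, 19) — d² to each: N0:93, N1:409, N2:116, N3:38, N4:30, N5:98, N6:222 → nearest is N4
(7, 17, 14) — d² to each: N0:259, N1:457, N2:270, N3:222, N4:80, N5:270, N6:186 → nearest is N4
(10, 10, 4) — d² to each: N0:197, N1:115, N2:206, N3:470, N4:134, N5:432, N6:248 → nearest is N1
(21, 0, 17) — d² to each: N0:181, N1:285, N2:36, N3:378, N4:214, N5:134, N6:242 → nearest is N2
Tally — N1:1, N2:1, N4:2. N4 captures the most (2).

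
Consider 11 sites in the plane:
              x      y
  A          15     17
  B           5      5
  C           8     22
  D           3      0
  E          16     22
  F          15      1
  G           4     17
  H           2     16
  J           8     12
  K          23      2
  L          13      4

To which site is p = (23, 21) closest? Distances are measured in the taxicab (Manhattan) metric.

E

d(p,A) = |23−15| + |21−17| = 8 + 4 = 12
d(p,B) = |23−5| + |21−5| = 18 + 16 = 34
d(p,C) = |23−8| + |21−22| = 15 + 1 = 16
d(p,D) = |23−3| + |21−0| = 20 + 21 = 41
d(p,E) = |23−16| + |21−22| = 7 + 1 = 8
d(p,F) = |23−15| + |21−1| = 8 + 20 = 28
d(p,G) = |23−4| + |21−17| = 19 + 4 = 23
d(p,H) = |23−2| + |21−16| = 21 + 5 = 26
d(p,J) = |23−8| + |21−12| = 15 + 9 = 24
d(p,K) = |23−23| + |21−2| = 0 + 19 = 19
d(p,L) = |23−13| + |21−4| = 10 + 17 = 27
The smallest is to E, so p lies in the Voronoi region of E.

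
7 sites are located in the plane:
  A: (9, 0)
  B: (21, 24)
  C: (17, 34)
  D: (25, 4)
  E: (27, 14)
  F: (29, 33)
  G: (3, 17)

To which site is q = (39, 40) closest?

Compare squared distances (the ordering matches that of the actual distances):
|qA|² = 900 + 1600 = 2500
|qB|² = 324 + 256 = 580
|qC|² = 484 + 36 = 520
|qD|² = 196 + 1296 = 1492
|qE|² = 144 + 676 = 820
|qF|² = 100 + 49 = 149
|qG|² = 1296 + 529 = 1825
The smallest is to F, so q lies in the Voronoi region of F.

F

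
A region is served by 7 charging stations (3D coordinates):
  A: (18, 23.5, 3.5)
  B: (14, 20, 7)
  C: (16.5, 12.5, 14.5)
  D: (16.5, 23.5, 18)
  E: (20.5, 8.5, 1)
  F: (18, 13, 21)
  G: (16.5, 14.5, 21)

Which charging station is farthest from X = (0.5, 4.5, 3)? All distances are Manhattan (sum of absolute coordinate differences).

D

d(X,A) = |0.5−18| + |4.5−23.5| + |3−3.5| = 17.5 + 19 + 0.5 = 37
d(X,B) = |0.5−14| + |4.5−20| + |3−7| = 13.5 + 15.5 + 4 = 33
d(X,C) = |0.5−16.5| + |4.5−12.5| + |3−14.5| = 16 + 8 + 11.5 = 35.5
d(X,D) = |0.5−16.5| + |4.5−23.5| + |3−18| = 16 + 19 + 15 = 50
d(X,E) = |0.5−20.5| + |4.5−8.5| + |3−1| = 20 + 4 + 2 = 26
d(X,F) = |0.5−18| + |4.5−13| + |3−21| = 17.5 + 8.5 + 18 = 44
d(X,G) = |0.5−16.5| + |4.5−14.5| + |3−21| = 16 + 10 + 18 = 44
The largest is to D.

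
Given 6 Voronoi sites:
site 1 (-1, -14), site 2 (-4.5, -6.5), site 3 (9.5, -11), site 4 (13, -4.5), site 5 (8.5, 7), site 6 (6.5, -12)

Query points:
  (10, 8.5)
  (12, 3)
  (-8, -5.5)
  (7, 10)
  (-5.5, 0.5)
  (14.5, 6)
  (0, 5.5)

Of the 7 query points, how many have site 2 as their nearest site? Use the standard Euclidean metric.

2

(10, 8.5) — d² to each: site 1:627.25, site 2:435.25, site 3:380.5, site 4:178, site 5:4.5, site 6:432.5 → nearest is site 5
(12, 3) — d² to each: site 1:458, site 2:362.5, site 3:202.25, site 4:57.25, site 5:28.25, site 6:255.25 → nearest is site 5
(-8, -5.5) — d² to each: site 1:121.25, site 2:13.25, site 3:336.5, site 4:442, site 5:428.5, site 6:252.5 → nearest is site 2
(7, 10) — d² to each: site 1:640, site 2:404.5, site 3:447.25, site 4:246.25, site 5:11.25, site 6:484.25 → nearest is site 5
(-5.5, 0.5) — d² to each: site 1:230.5, site 2:50, site 3:357.25, site 4:367.25, site 5:238.25, site 6:300.25 → nearest is site 2
(14.5, 6) — d² to each: site 1:640.25, site 2:517.25, site 3:314, site 4:112.5, site 5:37, site 6:388 → nearest is site 5
(0, 5.5) — d² to each: site 1:381.25, site 2:164.25, site 3:362.5, site 4:269, site 5:74.5, site 6:348.5 → nearest is site 5
2 of the 7 points have site 2 as nearest.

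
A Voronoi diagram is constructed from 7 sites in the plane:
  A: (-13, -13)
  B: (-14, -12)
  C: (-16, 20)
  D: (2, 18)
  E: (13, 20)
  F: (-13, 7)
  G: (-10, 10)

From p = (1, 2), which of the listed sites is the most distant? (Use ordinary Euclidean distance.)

Squared Euclidean distances:
|pA|² = (1−(-13))² + (2−(-13))² = 196 + 225 = 421
|pB|² = (1−(-14))² + (2−(-12))² = 225 + 196 = 421
|pC|² = (1−(-16))² + (2−20)² = 289 + 324 = 613
|pD|² = (1−2)² + (2−18)² = 1 + 256 = 257
|pE|² = (1−13)² + (2−20)² = 144 + 324 = 468
|pF|² = (1−(-13))² + (2−7)² = 196 + 25 = 221
|pG|² = (1−(-10))² + (2−10)² = 121 + 64 = 185
The largest is to C.

C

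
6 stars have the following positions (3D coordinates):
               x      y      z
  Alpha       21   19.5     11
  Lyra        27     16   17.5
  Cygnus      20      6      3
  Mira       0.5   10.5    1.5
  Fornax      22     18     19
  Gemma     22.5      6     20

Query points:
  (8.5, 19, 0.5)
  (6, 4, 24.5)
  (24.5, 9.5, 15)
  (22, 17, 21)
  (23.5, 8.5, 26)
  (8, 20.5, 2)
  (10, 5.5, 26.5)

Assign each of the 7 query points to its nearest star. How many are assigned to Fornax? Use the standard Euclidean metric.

(8.5, 19, 0.5) — d² to each: Alpha:266.75, Lyra:640.25, Cygnus:307.5, Mira:137.25, Fornax:525.5, Gemma:745.25 → nearest is Mira
(6, 4, 24.5) — d² to each: Alpha:647.5, Lyra:634, Cygnus:662.25, Mira:601.5, Fornax:482.25, Gemma:296.5 → nearest is Gemma
(24.5, 9.5, 15) — d² to each: Alpha:128.25, Lyra:54.75, Cygnus:176.5, Mira:759.25, Fornax:94.5, Gemma:41.25 → nearest is Gemma
(22, 17, 21) — d² to each: Alpha:107.25, Lyra:38.25, Cygnus:449, Mira:884.75, Fornax:5, Gemma:122.25 → nearest is Fornax
(23.5, 8.5, 26) — d² to each: Alpha:352.25, Lyra:140.75, Cygnus:547.5, Mira:1133.25, Fornax:141.5, Gemma:43.25 → nearest is Gemma
(8, 20.5, 2) — d² to each: Alpha:251, Lyra:621.5, Cygnus:355.25, Mira:156.5, Fornax:491.25, Gemma:744.5 → nearest is Mira
(10, 5.5, 26.5) — d² to each: Alpha:557.25, Lyra:480.25, Cygnus:652.5, Mira:740.25, Fornax:356.5, Gemma:198.75 → nearest is Gemma
1 of the 7 points has Fornax as nearest.

1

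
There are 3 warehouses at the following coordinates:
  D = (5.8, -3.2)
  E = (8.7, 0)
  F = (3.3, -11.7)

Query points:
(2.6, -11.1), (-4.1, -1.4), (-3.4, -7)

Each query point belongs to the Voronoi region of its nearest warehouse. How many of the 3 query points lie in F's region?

2

(2.6, -11.1) — d² to each: D:72.65, E:160.42, F:0.85 → nearest is F
(-4.1, -1.4) — d² to each: D:101.25, E:165.8, F:160.85 → nearest is D
(-3.4, -7) — d² to each: D:99.08, E:195.41, F:66.98 → nearest is F
2 of the 3 points have F as nearest.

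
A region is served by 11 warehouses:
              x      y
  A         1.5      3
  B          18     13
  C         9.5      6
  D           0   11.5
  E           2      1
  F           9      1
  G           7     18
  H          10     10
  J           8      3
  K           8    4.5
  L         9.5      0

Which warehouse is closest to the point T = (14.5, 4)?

Squared Euclidean distances:
|TA|² = (14.5−1.5)² + (4−3)² = 169 + 1 = 170
|TB|² = (14.5−18)² + (4−13)² = 12.25 + 81 = 93.25
|TC|² = (14.5−9.5)² + (4−6)² = 25 + 4 = 29
|TD|² = (14.5−0)² + (4−11.5)² = 210.25 + 56.25 = 266.5
|TE|² = (14.5−2)² + (4−1)² = 156.25 + 9 = 165.25
|TF|² = (14.5−9)² + (4−1)² = 30.25 + 9 = 39.25
|TG|² = (14.5−7)² + (4−18)² = 56.25 + 196 = 252.25
|TH|² = (14.5−10)² + (4−10)² = 20.25 + 36 = 56.25
|TJ|² = (14.5−8)² + (4−3)² = 42.25 + 1 = 43.25
|TK|² = (14.5−8)² + (4−4.5)² = 42.25 + 0.25 = 42.5
|TL|² = (14.5−9.5)² + (4−0)² = 25 + 16 = 41
The smallest is to C, so T lies in the Voronoi region of C.

C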